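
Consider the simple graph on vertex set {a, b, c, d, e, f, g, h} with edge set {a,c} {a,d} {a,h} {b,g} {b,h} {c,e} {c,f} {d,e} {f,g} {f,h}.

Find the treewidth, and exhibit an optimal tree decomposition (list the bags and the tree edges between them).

Every bag has size at most 3, so the width is 3 − 1 = 2 and tw(G) ≤ 2. The edges g–b–h–f–g form a cycle, so G is not a tree and its treewidth is at least 2. Combining the bounds, tw(G) = 2.

Treewidth 2.
One optimal decomposition is:
Bags: B1 = {b, f, g}  B2 = {b, f, h}  B3 = {c, f, h}  B4 = {a, c, h}  B5 = {a, c, e}  B6 = {a, d, e}
Tree: B1–B2, B2–B3, B3–B4, B4–B5, B5–B6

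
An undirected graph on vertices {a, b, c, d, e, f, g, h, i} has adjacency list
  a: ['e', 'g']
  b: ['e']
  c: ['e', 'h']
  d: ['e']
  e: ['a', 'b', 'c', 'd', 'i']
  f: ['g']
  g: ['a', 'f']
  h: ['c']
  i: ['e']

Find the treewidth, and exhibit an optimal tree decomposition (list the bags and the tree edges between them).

Every bag has size at most 2, so the width is 2 − 1 = 1 and tw(G) ≤ 1. Since G has at least one edge (e.g. c–e), it is not an edgeless graph, so tw(G) ≥ 1. The upper and lower bounds meet at 1, so that is the treewidth.

Treewidth 1.
One optimal decomposition is:
Bags: B1 = {c, e}  B2 = {b, e}  B3 = {a, e}  B4 = {c, h}  B5 = {a, g}  B6 = {d, e}  B7 = {e, i}  B8 = {f, g}
Tree: B1–B2, B2–B3, B1–B4, B3–B5, B3–B6, B6–B7, B5–B8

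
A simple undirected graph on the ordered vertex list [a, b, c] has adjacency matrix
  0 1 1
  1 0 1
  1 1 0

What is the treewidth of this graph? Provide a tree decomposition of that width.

Treewidth 2.
One optimal decomposition is:
Bags: B1 = {a, b, c}
Tree: (single bag)

With just one bag of size 3, the width is 3 − 1 = 2, so tw(G) ≤ 2. For the lower bound, the 3 vertices {a, b, c} are pairwise adjacent, and any tree decomposition puts a clique entirely inside one bag — forcing width ≥ 2. Combining the bounds, tw(G) = 2.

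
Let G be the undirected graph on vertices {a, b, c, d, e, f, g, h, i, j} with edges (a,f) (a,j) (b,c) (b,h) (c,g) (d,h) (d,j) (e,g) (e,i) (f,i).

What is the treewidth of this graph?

A width-2 tree decomposition is:
Bags: B1 = {b, d, h}  B2 = {b, c, d}  B3 = {c, d, g}  B4 = {d, e, g}  B5 = {d, e, i}  B6 = {d, f, i}  B7 = {a, d, f}  B8 = {a, d, j}
Tree: B1–B2, B2–B3, B3–B4, B4–B5, B5–B6, B6–B7, B7–B8
Each bag holds 3 vertices, so the decomposition has width 2, which upper-bounds the treewidth. The edges d–h–b–c–g–e–i–f–a–j–d form a cycle, so G is not a tree and its treewidth is at least 2. Combining the bounds, tw(G) = 2.

2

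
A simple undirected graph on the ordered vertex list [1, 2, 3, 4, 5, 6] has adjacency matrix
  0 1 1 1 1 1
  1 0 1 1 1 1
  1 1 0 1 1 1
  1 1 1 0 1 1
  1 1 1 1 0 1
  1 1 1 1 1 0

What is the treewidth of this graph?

A width-5 tree decomposition is:
Bags: B1 = {1, 2, 3, 4, 5, 6}
Tree: (single bag)
A single bag containing all 6 vertices is trivially a valid decomposition of width 5. On the other hand G contains the 6-clique {1, 2, 3, 4, 5, 6}. A clique must lie in a single bag of any decomposition, so no decomposition can have width below 5. Hence tw(G) = 5 exactly.

5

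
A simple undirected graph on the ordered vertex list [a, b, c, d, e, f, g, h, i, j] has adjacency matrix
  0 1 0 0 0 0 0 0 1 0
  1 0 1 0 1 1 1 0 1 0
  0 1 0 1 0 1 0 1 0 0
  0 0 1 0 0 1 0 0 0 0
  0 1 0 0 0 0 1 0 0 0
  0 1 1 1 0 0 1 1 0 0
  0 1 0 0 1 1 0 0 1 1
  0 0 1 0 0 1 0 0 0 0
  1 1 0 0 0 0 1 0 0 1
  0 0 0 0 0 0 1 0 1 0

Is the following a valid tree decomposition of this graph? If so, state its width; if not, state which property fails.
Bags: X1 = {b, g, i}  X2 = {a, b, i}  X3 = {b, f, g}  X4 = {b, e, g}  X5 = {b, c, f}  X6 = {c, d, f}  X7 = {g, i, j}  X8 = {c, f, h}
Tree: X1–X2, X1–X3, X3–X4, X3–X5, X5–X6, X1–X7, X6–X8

Every vertex of G appears in some bag (union = {a, b, c, d, e, f, g, h, i, j}); every edge is covered by a bag; and for each vertex v the set of bags containing v is connected in the bag tree. The decomposition is therefore valid. The largest bag has 3 vertices, so the width is 2.

Yes; width 2.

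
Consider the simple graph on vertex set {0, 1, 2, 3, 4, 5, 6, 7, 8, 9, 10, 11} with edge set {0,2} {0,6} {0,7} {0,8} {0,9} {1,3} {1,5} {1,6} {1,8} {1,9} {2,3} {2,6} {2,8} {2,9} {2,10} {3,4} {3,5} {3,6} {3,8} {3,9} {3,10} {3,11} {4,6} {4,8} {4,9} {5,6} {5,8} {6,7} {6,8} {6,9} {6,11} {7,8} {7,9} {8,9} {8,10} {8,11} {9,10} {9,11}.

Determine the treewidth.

A width-4 tree decomposition is:
Bags: B1 = {2, 3, 6, 8, 9}  B2 = {1, 3, 6, 8, 9}  B3 = {2, 3, 8, 9, 10}  B4 = {3, 6, 8, 9, 11}  B5 = {0, 2, 6, 8, 9}  B6 = {3, 4, 6, 8, 9}  B7 = {0, 6, 7, 8, 9}  B8 = {1, 3, 5, 6, 8}
Tree: B1–B2, B1–B3, B1–B4, B1–B5, B1–B6, B5–B7, B2–B8
Every bag has size at most 5, so the width is 5 − 1 = 4 and tw(G) ≤ 4. For the lower bound, the 5 vertices {2, 3, 8, 9, 10} are pairwise adjacent, and any tree decomposition puts a clique entirely inside one bag — forcing width ≥ 4. Combining the bounds, tw(G) = 4.

4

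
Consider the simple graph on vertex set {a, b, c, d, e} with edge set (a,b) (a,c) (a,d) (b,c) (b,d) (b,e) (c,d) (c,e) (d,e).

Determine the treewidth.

A width-3 tree decomposition is:
Bags: B1 = {a, b, c, d}  B2 = {b, c, d, e}
Tree: B1–B2
Every bag has size at most 4, so the width is 4 − 1 = 3 and tw(G) ≤ 3. Conversely, {b, c, d, e} is a clique of size 4, and the vertices of any clique must share a bag in every tree decomposition; so some bag has ≥ 4 vertices and tw(G) ≥ 3. Therefore the treewidth is 3.

3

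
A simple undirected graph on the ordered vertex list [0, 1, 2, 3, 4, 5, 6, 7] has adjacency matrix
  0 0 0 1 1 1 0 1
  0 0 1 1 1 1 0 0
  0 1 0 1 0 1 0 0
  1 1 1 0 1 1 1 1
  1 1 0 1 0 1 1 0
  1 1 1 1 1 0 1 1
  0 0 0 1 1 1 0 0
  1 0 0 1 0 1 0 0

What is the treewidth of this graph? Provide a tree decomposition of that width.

Treewidth 3.
One such decomposition:
Bags: B1 = {0, 3, 4, 5}  B2 = {3, 4, 5, 6}  B3 = {1, 3, 4, 5}  B4 = {1, 2, 3, 5}  B5 = {0, 3, 5, 7}
Tree: B1–B2, B2–B3, B3–B4, B1–B5

Each bag holds 4 vertices, so the decomposition has width 3, which upper-bounds the treewidth. Conversely, {1, 2, 3, 5} is a clique of size 4, and the vertices of any clique must share a bag in every tree decomposition; so some bag has ≥ 4 vertices and tw(G) ≥ 3. Hence tw(G) = 3 exactly.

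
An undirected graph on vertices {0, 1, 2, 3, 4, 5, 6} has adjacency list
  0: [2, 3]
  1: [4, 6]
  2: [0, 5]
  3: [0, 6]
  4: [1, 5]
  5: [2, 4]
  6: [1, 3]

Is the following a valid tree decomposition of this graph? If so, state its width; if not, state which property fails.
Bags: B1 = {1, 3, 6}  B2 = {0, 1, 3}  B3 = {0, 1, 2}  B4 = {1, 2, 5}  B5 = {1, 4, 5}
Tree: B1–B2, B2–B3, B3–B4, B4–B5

Yes; width 2.

Vertex coverage: the bags together contain {0, 1, 2, 3, 4, 5, 6}, the full vertex set. Edge coverage: each edge of G has both endpoints in at least one bag. Running intersection: for every vertex, the bags containing it form a connected subtree. All three properties hold, so this is a valid tree decomposition of width max|bag| − 1 = 2, and hence tw(G) ≤ 2.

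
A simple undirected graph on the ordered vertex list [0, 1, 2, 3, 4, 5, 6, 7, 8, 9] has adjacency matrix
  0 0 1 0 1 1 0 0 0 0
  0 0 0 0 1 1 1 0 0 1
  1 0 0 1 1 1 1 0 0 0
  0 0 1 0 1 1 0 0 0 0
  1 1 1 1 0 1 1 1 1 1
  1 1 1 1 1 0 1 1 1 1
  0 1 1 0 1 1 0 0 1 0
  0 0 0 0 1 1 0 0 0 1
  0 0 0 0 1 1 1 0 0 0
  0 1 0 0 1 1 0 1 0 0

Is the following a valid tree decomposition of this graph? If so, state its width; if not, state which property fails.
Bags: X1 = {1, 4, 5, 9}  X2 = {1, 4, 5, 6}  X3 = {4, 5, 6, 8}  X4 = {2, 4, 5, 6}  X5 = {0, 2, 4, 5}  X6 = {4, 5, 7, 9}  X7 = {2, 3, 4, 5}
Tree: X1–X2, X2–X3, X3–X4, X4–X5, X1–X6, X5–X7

Yes; width 3.

Every vertex of G appears in some bag (union = {0, 1, 2, 3, 4, 5, 6, 7, 8, 9}); every edge is covered by a bag; and for each vertex v the set of bags containing v is connected in the bag tree. The decomposition is therefore valid. The largest bag has 4 vertices, so the width is 3.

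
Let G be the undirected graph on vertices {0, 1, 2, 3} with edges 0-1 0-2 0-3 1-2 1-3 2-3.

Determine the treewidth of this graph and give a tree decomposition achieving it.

Treewidth 3.
Bags: B1 = {0, 1, 2, 3}
Tree: (single bag)

A single bag containing all 4 vertices is trivially a valid decomposition of width 3. On the other hand G contains the 4-clique {0, 1, 2, 3}. A clique must lie in a single bag of any decomposition, so no decomposition can have width below 3. Hence tw(G) = 3 exactly.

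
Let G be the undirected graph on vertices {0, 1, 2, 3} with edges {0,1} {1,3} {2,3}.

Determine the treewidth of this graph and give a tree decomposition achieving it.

Treewidth 1.
One optimal decomposition is:
Bags: B1 = {0, 1}  B2 = {1, 3}  B3 = {2, 3}
Tree: B1–B2, B2–B3

The largest bag has 2 vertices, giving width 1; this decomposition certifies tw(G) ≤ 1. G has an edge, so its treewidth is at least 1. Hence tw(G) = 1 exactly.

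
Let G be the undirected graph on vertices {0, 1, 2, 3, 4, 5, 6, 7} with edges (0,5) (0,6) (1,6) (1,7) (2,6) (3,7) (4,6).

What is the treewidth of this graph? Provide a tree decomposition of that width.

Treewidth 1.
One optimal decomposition is:
Bags: B1 = {1, 6}  B2 = {1, 7}  B3 = {2, 6}  B4 = {0, 6}  B5 = {0, 5}  B6 = {3, 7}  B7 = {4, 6}
Tree: B1–B2, B1–B3, B3–B4, B4–B5, B2–B6, B4–B7

Every bag has size at most 2, so the width is 2 − 1 = 1 and tw(G) ≤ 1. Any graph with an edge has treewidth ≥ 1, and G has the edge 1–6. The upper and lower bounds meet at 1, so that is the treewidth.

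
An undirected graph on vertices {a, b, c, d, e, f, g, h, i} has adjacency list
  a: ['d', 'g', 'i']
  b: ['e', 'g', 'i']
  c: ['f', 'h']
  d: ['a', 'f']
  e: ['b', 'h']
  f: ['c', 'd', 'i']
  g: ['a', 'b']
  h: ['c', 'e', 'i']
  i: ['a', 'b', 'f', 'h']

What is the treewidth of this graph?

A width-3 tree decomposition is:
Bags: B1 = {a, d, f, g}  B2 = {a, f, g, i}  B3 = {b, f, g, i}  B4 = {b, c, f, i}  B5 = {b, c, h, i}  B6 = {b, c, e, h}
Tree: B1–B2, B2–B3, B3–B4, B4–B5, B5–B6
Every bag has size at most 4, so the width is 4 − 1 = 3 and tw(G) ≤ 3. For the lower bound: the 4 vertex sets {a,d,g}, {f}, {i}, {b,c,e,h} are disjoint, each induces a connected subgraph, and every pair is joined by at least one edge of G. Contracting each set to a single vertex therefore yields K_{4} as a minor, and since treewidth is minor-monotone, tw(G) ≥ tw(K_{4}) = 3. Hence tw(G) = 3 exactly.

3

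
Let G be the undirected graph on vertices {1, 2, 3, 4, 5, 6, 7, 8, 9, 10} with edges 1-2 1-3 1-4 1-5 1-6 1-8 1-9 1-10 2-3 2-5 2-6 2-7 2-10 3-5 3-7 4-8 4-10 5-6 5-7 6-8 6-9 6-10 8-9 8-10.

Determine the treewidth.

A width-3 tree decomposition is:
Bags: B1 = {1, 2, 5, 6}  B2 = {1, 2, 6, 10}  B3 = {1, 6, 8, 10}  B4 = {1, 4, 8, 10}  B5 = {1, 2, 3, 5}  B6 = {1, 6, 8, 9}  B7 = {2, 3, 5, 7}
Tree: B1–B2, B2–B3, B3–B4, B1–B5, B3–B6, B5–B7
Every bag has size at most 4, so the width is 4 − 1 = 3 and tw(G) ≤ 3. Conversely, {1, 2, 3, 5} is a clique of size 4, and the vertices of any clique must share a bag in every tree decomposition; so some bag has ≥ 4 vertices and tw(G) ≥ 3. Therefore the treewidth is 3.

3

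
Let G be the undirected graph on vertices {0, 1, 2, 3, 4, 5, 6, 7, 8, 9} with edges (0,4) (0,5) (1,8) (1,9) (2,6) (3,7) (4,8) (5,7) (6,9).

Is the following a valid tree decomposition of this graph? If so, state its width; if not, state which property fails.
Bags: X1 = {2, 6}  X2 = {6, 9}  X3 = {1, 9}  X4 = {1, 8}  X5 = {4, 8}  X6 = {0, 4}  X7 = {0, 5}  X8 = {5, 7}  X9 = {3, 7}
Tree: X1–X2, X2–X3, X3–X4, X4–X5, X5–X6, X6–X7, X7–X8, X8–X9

Every vertex of G appears in some bag (union = {0, 1, 2, 3, 4, 5, 6, 7, 8, 9}); every edge is covered by a bag; and for each vertex v the set of bags containing v is connected in the bag tree. The decomposition is therefore valid. The largest bag has 2 vertices, so the width is 1.

Yes; width 1.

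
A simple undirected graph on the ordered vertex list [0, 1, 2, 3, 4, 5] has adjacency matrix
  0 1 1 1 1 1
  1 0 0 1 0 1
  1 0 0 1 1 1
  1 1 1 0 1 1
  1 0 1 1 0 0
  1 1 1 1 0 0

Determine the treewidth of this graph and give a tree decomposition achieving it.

Each bag holds 4 vertices, so the decomposition has width 3, which upper-bounds the treewidth. On the other hand G contains the 4-clique {0, 1, 3, 5}. A clique must lie in a single bag of any decomposition, so no decomposition can have width below 3. Therefore the treewidth is 3.

Treewidth 3.
Bags: B1 = {0, 1, 3, 5}  B2 = {0, 2, 3, 5}  B3 = {0, 2, 3, 4}
Tree: B1–B2, B2–B3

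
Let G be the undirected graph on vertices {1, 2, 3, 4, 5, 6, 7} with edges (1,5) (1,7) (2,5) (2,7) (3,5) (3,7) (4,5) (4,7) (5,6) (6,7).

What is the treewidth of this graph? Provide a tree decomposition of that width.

Treewidth 2.
One optimal decomposition is:
Bags: B1 = {3, 5, 7}  B2 = {5, 6, 7}  B3 = {2, 5, 7}  B4 = {1, 5, 7}  B5 = {4, 5, 7}
Tree: B1–B2, B2–B3, B3–B4, B4–B5

The largest bag has 3 vertices, giving width 2; this decomposition certifies tw(G) ≤ 2. For the lower bound, G contains the cycle 7–3–5–6–7, so G is not a forest; only forests have treewidth ≤ 1, hence tw(G) ≥ 2. Combining the bounds, tw(G) = 2.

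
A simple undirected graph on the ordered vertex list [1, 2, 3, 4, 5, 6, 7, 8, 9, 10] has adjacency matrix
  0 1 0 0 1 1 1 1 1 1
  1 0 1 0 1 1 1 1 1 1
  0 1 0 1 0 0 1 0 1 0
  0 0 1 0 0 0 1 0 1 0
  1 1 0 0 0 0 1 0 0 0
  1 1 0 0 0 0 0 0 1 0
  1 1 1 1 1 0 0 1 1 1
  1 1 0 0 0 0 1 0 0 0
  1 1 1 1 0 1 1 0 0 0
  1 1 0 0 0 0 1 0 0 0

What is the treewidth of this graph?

A width-3 tree decomposition is:
Bags: B1 = {1, 2, 5, 7}  B2 = {1, 2, 7, 9}  B3 = {1, 2, 7, 8}  B4 = {1, 2, 7, 10}  B5 = {2, 3, 7, 9}  B6 = {3, 4, 7, 9}  B7 = {1, 2, 6, 9}
Tree: B1–B2, B2–B3, B2–B4, B2–B5, B5–B6, B2–B7
The largest bag has 4 vertices, giving width 3; this decomposition certifies tw(G) ≤ 3. For the lower bound, the 4 vertices {1, 2, 6, 9} are pairwise adjacent, and any tree decomposition puts a clique entirely inside one bag — forcing width ≥ 3. Combining the bounds, tw(G) = 3.

3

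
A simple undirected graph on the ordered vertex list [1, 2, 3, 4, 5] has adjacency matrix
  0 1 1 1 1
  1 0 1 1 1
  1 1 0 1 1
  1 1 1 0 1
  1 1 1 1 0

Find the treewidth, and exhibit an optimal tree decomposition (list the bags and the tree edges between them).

Treewidth 4.
One optimal decomposition is:
Bags: B1 = {1, 2, 3, 4, 5}
Tree: (single bag)

With just one bag of size 5, the width is 5 − 1 = 4, so tw(G) ≤ 4. On the other hand G contains the 5-clique {1, 2, 3, 4, 5}. A clique must lie in a single bag of any decomposition, so no decomposition can have width below 4. The upper and lower bounds meet at 4, so that is the treewidth.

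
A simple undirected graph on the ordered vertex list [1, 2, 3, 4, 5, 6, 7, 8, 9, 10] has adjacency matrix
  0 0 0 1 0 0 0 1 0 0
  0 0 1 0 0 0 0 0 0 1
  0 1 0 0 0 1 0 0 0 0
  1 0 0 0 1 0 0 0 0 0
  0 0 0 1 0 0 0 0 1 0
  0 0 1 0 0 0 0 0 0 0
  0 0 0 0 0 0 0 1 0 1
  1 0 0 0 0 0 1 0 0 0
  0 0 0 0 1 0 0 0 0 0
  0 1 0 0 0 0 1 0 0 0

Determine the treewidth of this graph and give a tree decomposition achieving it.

Treewidth 1.
Bags: B1 = {3, 6}  B2 = {2, 3}  B3 = {2, 10}  B4 = {7, 10}  B5 = {7, 8}  B6 = {1, 8}  B7 = {1, 4}  B8 = {4, 5}  B9 = {5, 9}
Tree: B1–B2, B2–B3, B3–B4, B4–B5, B5–B6, B6–B7, B7–B8, B8–B9

The largest bag has 2 vertices, giving width 1; this decomposition certifies tw(G) ≤ 1. Since G has at least one edge (e.g. 6–3), it is not an edgeless graph, so tw(G) ≥ 1. The upper and lower bounds meet at 1, so that is the treewidth.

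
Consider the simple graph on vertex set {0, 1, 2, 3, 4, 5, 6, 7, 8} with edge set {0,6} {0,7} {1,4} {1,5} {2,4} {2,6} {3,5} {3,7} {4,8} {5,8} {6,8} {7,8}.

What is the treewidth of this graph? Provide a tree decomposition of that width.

Treewidth 3.
One such decomposition:
Bags: B1 = {0, 3, 6, 7}  B2 = {3, 6, 7, 8}  B3 = {3, 5, 6, 8}  B4 = {2, 5, 6, 8}  B5 = {2, 4, 5, 8}  B6 = {1, 2, 4, 5}
Tree: B1–B2, B2–B3, B3–B4, B4–B5, B5–B6

Every bag has size at most 4, so the width is 4 − 1 = 3 and tw(G) ≤ 3. For the lower bound: the 4 vertex sets {0,3,7}, {6}, {8}, {1,2,4,5} are disjoint, each induces a connected subgraph, and every pair is joined by at least one edge of G. Contracting each set to a single vertex therefore yields K_{4} as a minor, and since treewidth is minor-monotone, tw(G) ≥ tw(K_{4}) = 3. Hence tw(G) = 3 exactly.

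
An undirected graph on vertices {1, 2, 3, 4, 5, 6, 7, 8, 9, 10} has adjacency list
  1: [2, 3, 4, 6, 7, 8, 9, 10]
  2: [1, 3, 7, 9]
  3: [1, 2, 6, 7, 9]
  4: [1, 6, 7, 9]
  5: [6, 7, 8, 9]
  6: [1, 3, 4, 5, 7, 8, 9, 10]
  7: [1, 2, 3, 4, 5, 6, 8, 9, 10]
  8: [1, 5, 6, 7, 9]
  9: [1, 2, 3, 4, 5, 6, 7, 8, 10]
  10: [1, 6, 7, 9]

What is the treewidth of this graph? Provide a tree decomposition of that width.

The largest bag has 5 vertices, giving width 4; this decomposition certifies tw(G) ≤ 4. For the lower bound, the 5 vertices {1, 2, 3, 7, 9} are pairwise adjacent, and any tree decomposition puts a clique entirely inside one bag — forcing width ≥ 4. The upper and lower bounds meet at 4, so that is the treewidth.

Treewidth 4.
Bags: B1 = {1, 6, 7, 8, 9}  B2 = {1, 4, 6, 7, 9}  B3 = {1, 3, 6, 7, 9}  B4 = {1, 2, 3, 7, 9}  B5 = {5, 6, 7, 8, 9}  B6 = {1, 6, 7, 9, 10}
Tree: B1–B2, B1–B3, B3–B4, B1–B5, B2–B6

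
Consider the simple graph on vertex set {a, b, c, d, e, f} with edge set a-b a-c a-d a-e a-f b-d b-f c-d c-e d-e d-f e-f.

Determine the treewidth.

A width-3 tree decomposition is:
Bags: B1 = {a, b, d, f}  B2 = {a, d, e, f}  B3 = {a, c, d, e}
Tree: B1–B2, B2–B3
Every bag has size at most 4, so the width is 4 − 1 = 3 and tw(G) ≤ 3. On the other hand G contains the 4-clique {a, c, d, e}. A clique must lie in a single bag of any decomposition, so no decomposition can have width below 3. The upper and lower bounds meet at 3, so that is the treewidth.

3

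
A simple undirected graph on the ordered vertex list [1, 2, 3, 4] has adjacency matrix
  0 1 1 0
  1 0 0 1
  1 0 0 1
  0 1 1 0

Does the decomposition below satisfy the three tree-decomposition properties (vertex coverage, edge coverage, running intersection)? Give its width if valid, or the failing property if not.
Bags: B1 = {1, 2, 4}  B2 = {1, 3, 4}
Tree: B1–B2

Yes; width 2.

Vertex coverage: the bags together contain {1, 2, 3, 4}, the full vertex set. Edge coverage: each edge of G has both endpoints in at least one bag. Running intersection: for every vertex, the bags containing it form a connected subtree. All three properties hold, so this is a valid tree decomposition of width max|bag| − 1 = 2, and hence tw(G) ≤ 2.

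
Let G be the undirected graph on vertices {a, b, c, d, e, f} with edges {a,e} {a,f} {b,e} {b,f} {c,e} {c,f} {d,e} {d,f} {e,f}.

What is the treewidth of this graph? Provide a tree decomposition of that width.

Every bag has size at most 3, so the width is 3 − 1 = 2 and tw(G) ≤ 2. For the lower bound, the 3 vertices {d, e, f} are pairwise adjacent, and any tree decomposition puts a clique entirely inside one bag — forcing width ≥ 2. Combining the bounds, tw(G) = 2.

Treewidth 2.
One such decomposition:
Bags: B1 = {d, e, f}  B2 = {c, e, f}  B3 = {b, e, f}  B4 = {a, e, f}
Tree: B1–B2, B2–B3, B2–B4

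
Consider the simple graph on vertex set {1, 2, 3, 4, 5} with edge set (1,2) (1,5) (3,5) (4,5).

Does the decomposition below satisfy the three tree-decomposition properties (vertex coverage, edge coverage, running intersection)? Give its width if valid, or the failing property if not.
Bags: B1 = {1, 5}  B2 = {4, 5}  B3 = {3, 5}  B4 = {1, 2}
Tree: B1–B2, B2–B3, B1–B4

Checking the three conditions: (i) the bags cover all of {1, 2, 3, 4, 5}; (ii) for each edge, some bag contains both endpoints; (iii) the bags containing any fixed vertex form a subtree. All hold, so the decomposition is valid with width 2 − 1 = 1.

Yes; width 1.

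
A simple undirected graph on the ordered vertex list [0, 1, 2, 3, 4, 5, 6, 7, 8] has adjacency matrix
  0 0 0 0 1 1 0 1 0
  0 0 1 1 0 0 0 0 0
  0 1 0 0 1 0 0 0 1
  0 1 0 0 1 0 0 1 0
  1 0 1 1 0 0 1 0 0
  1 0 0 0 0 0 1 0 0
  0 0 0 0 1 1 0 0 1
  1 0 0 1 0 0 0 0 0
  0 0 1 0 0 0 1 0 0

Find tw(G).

A width-3 tree decomposition is:
Bags: B1 = {1, 2, 3, 7}  B2 = {2, 3, 4, 7}  B3 = {0, 2, 4, 7}  B4 = {0, 2, 4, 8}  B5 = {0, 4, 6, 8}  B6 = {0, 5, 6, 8}
Tree: B1–B2, B2–B3, B3–B4, B4–B5, B5–B6
The largest bag has 4 vertices, giving width 3; this decomposition certifies tw(G) ≤ 3. For the lower bound: the 4 vertex sets {1,3,7}, {2}, {4}, {0,5,6,8} are disjoint, each induces a connected subgraph, and every pair is joined by at least one edge of G. Contracting each set to a single vertex therefore yields K_{4} as a minor, and since treewidth is minor-monotone, tw(G) ≥ tw(K_{4}) = 3. The upper and lower bounds meet at 3, so that is the treewidth.

3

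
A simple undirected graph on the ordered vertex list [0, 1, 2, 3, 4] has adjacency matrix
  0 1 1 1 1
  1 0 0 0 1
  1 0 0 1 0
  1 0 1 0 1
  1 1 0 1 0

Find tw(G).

2

A width-2 tree decomposition is:
Bags: B1 = {0, 1, 4}  B2 = {0, 3, 4}  B3 = {0, 2, 3}
Tree: B1–B2, B2–B3
Each bag holds 3 vertices, so the decomposition has width 2, which upper-bounds the treewidth. For the lower bound, the 3 vertices {0, 1, 4} are pairwise adjacent, and any tree decomposition puts a clique entirely inside one bag — forcing width ≥ 2. The upper and lower bounds meet at 2, so that is the treewidth.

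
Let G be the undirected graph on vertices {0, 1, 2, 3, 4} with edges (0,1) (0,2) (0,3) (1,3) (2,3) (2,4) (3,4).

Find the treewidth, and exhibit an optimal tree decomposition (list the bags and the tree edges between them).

Treewidth 2.
One optimal decomposition is:
Bags: B1 = {2, 3, 4}  B2 = {0, 2, 3}  B3 = {0, 1, 3}
Tree: B1–B2, B2–B3

Each bag holds 3 vertices, so the decomposition has width 2, which upper-bounds the treewidth. On the other hand G contains the 3-clique {0, 1, 3}. A clique must lie in a single bag of any decomposition, so no decomposition can have width below 2. Combining the bounds, tw(G) = 2.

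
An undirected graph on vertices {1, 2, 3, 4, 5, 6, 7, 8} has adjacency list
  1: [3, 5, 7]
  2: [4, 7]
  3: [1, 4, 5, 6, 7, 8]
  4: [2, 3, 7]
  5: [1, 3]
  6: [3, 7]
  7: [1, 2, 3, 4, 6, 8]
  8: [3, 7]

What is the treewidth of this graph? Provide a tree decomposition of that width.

Every bag has size at most 3, so the width is 3 − 1 = 2 and tw(G) ≤ 2. On the other hand G contains the 3-clique {2, 4, 7}. A clique must lie in a single bag of any decomposition, so no decomposition can have width below 2. The upper and lower bounds meet at 2, so that is the treewidth.

Treewidth 2.
One such decomposition:
Bags: B1 = {3, 6, 7}  B2 = {3, 4, 7}  B3 = {1, 3, 7}  B4 = {3, 7, 8}  B5 = {2, 4, 7}  B6 = {1, 3, 5}
Tree: B1–B2, B2–B3, B1–B4, B2–B5, B3–B6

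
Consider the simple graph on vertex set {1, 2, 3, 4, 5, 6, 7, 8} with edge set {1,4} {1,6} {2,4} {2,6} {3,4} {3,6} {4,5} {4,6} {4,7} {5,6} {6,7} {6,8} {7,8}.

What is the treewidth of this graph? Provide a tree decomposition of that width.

Every bag has size at most 3, so the width is 3 − 1 = 2 and tw(G) ≤ 2. On the other hand G contains the 3-clique {6, 7, 8}. A clique must lie in a single bag of any decomposition, so no decomposition can have width below 2. The upper and lower bounds meet at 2, so that is the treewidth.

Treewidth 2.
One such decomposition:
Bags: B1 = {3, 4, 6}  B2 = {4, 6, 7}  B3 = {4, 5, 6}  B4 = {1, 4, 6}  B5 = {6, 7, 8}  B6 = {2, 4, 6}
Tree: B1–B2, B2–B3, B1–B4, B2–B5, B2–B6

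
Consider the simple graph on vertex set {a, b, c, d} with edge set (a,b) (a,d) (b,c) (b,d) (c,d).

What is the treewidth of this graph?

A width-2 tree decomposition is:
Bags: B1 = {b, c, d}  B2 = {a, b, d}
Tree: B1–B2
The largest bag has 3 vertices, giving width 2; this decomposition certifies tw(G) ≤ 2. Conversely, {b, c, d} is a clique of size 3, and the vertices of any clique must share a bag in every tree decomposition; so some bag has ≥ 3 vertices and tw(G) ≥ 2. Combining the bounds, tw(G) = 2.

2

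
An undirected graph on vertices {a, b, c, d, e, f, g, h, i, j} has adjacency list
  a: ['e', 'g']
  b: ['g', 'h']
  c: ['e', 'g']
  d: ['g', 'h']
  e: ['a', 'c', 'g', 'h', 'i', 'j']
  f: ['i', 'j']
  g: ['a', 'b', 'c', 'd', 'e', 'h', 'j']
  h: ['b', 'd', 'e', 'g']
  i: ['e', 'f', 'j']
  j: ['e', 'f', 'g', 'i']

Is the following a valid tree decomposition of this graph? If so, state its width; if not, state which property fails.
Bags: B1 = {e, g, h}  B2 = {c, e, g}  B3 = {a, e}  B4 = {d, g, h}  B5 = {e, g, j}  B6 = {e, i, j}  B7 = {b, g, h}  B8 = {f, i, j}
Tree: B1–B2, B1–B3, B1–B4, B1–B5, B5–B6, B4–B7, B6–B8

No — edge (g,a) lies in no bag.

A tree decomposition must satisfy three properties: every vertex lies in some bag; for every edge, both endpoints lie together in some bag; and for every vertex, the bags containing it form a connected subtree. Here edge (g,a) lies in no bag, so the decomposition is invalid.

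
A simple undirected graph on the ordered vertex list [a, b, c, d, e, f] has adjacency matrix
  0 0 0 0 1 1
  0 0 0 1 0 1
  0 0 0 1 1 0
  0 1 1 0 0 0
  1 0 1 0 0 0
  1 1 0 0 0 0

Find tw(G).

A width-2 tree decomposition is:
Bags: B1 = {b, c, d}  B2 = {b, c, e}  B3 = {a, b, e}  B4 = {a, b, f}
Tree: B1–B2, B2–B3, B3–B4
Every bag has size at most 3, so the width is 3 − 1 = 2 and tw(G) ≤ 2. For the lower bound, G contains the cycle b–d–c–e–a–f–b, so G is not a forest; only forests have treewidth ≤ 1, hence tw(G) ≥ 2. The upper and lower bounds meet at 2, so that is the treewidth.

2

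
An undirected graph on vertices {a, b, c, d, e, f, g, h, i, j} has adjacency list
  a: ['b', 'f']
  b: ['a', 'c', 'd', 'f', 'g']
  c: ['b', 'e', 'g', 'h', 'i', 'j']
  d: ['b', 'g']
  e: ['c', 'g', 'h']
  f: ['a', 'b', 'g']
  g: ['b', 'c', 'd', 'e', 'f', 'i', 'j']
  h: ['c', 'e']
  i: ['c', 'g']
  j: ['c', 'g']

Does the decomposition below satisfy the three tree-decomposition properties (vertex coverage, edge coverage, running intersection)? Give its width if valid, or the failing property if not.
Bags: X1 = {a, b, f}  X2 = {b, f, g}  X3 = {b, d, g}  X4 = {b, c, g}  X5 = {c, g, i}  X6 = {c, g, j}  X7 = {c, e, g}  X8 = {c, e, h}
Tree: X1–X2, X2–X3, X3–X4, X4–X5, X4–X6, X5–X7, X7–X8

Every vertex of G appears in some bag (union = {a, b, c, d, e, f, g, h, i, j}); every edge is covered by a bag; and for each vertex v the set of bags containing v is connected in the bag tree. The decomposition is therefore valid. The largest bag has 3 vertices, so the width is 2.

Yes; width 2.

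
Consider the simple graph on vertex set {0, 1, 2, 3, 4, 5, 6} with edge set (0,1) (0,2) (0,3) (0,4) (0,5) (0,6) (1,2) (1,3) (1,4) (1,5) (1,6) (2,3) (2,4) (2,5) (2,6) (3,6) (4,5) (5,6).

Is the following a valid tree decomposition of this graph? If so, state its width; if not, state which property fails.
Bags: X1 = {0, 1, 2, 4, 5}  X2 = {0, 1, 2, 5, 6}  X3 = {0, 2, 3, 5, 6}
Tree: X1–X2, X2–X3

No — edge (1,3) lies in no bag.

A tree decomposition must satisfy three properties: every vertex lies in some bag; for every edge, both endpoints lie together in some bag; and for every vertex, the bags containing it form a connected subtree. Here edge (1,3) lies in no bag, so the decomposition is invalid.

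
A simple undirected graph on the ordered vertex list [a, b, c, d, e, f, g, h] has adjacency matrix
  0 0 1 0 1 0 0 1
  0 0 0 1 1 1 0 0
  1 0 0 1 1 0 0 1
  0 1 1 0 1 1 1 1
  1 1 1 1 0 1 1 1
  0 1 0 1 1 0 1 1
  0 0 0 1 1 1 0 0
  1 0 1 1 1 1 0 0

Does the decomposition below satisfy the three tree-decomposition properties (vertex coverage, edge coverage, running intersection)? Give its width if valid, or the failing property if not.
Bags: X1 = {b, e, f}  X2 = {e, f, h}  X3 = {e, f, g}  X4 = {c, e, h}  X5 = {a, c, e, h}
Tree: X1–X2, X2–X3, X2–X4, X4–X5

A tree decomposition must satisfy three properties: every vertex lies in some bag; for every edge, both endpoints lie together in some bag; and for every vertex, the bags containing it form a connected subtree. Here vertex d appears in no bag, so the decomposition is invalid.

No — vertex d appears in no bag.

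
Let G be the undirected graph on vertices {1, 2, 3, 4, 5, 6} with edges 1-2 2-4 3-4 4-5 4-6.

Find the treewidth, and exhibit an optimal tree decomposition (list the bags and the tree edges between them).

Treewidth 1.
One optimal decomposition is:
Bags: B1 = {2, 4}  B2 = {4, 5}  B3 = {4, 6}  B4 = {1, 2}  B5 = {3, 4}
Tree: B1–B2, B2–B3, B1–B4, B1–B5

Every bag has size at most 2, so the width is 2 − 1 = 1 and tw(G) ≤ 1. G has an edge, so its treewidth is at least 1. Hence tw(G) = 1 exactly.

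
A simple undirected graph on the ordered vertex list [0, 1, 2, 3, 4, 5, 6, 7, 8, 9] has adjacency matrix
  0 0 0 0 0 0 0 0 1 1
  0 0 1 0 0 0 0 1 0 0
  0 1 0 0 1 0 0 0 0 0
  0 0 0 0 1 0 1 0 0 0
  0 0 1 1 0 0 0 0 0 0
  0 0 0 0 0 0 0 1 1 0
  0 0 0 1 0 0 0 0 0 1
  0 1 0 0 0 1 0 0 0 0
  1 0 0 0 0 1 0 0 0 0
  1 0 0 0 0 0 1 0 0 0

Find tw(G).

2

A width-2 tree decomposition is:
Bags: B1 = {1, 5, 7}  B2 = {1, 5, 8}  B3 = {0, 1, 8}  B4 = {0, 1, 9}  B5 = {1, 6, 9}  B6 = {1, 3, 6}  B7 = {1, 3, 4}  B8 = {1, 2, 4}
Tree: B1–B2, B2–B3, B3–B4, B4–B5, B5–B6, B6–B7, B7–B8
Each bag holds 3 vertices, so the decomposition has width 2, which upper-bounds the treewidth. For the lower bound, G contains the cycle 1–7–5–8–0–9–6–3–4–2–1, so G is not a forest; only forests have treewidth ≤ 1, hence tw(G) ≥ 2. The upper and lower bounds meet at 2, so that is the treewidth.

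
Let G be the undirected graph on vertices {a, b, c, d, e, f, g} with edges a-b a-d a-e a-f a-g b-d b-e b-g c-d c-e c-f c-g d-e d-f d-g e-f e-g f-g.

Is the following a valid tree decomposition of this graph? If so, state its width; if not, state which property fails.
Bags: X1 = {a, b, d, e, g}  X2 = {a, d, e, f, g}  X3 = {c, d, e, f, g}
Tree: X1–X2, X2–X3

Checking the three conditions: (i) the bags cover all of {a, b, c, d, e, f, g}; (ii) for each edge, some bag contains both endpoints; (iii) the bags containing any fixed vertex form a subtree. All hold, so the decomposition is valid with width 5 − 1 = 4.

Yes; width 4.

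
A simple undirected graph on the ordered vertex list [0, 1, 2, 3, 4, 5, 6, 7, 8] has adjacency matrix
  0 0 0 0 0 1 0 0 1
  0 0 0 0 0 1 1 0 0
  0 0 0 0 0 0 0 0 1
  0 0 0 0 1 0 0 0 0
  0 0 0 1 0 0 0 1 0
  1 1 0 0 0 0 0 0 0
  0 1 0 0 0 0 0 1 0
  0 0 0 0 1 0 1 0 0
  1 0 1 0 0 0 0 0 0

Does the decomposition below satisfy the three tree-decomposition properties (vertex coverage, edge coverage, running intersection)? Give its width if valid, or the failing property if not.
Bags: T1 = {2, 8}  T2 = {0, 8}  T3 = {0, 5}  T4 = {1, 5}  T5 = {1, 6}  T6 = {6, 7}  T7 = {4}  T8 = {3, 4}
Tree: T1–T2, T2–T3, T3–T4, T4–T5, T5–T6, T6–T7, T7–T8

No — edge (7,4) lies in no bag.

A tree decomposition must satisfy three properties: every vertex lies in some bag; for every edge, both endpoints lie together in some bag; and for every vertex, the bags containing it form a connected subtree. Here edge (7,4) lies in no bag, so the decomposition is invalid.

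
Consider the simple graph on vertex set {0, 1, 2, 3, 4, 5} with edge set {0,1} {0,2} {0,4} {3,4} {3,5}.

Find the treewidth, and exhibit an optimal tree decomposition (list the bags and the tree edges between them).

Each bag holds 2 vertices, so the decomposition has width 1, which upper-bounds the treewidth. Since G has at least one edge (e.g. 0–4), it is not an edgeless graph, so tw(G) ≥ 1. The upper and lower bounds meet at 1, so that is the treewidth.

Treewidth 1.
Bags: B1 = {0, 4}  B2 = {0, 1}  B3 = {3, 4}  B4 = {0, 2}  B5 = {3, 5}
Tree: B1–B2, B1–B3, B2–B4, B3–B5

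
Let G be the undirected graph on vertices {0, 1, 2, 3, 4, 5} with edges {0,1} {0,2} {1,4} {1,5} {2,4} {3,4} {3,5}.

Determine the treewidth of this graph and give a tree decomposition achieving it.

Treewidth 2.
One optimal decomposition is:
Bags: B1 = {3, 4, 5}  B2 = {1, 4, 5}  B3 = {1, 2, 4}  B4 = {0, 1, 2}
Tree: B1–B2, B2–B3, B3–B4

Each bag holds 3 vertices, so the decomposition has width 2, which upper-bounds the treewidth. For the lower bound, G contains the cycle 3–5–1–4–3, so G is not a forest; only forests have treewidth ≤ 1, hence tw(G) ≥ 2. Therefore the treewidth is 2.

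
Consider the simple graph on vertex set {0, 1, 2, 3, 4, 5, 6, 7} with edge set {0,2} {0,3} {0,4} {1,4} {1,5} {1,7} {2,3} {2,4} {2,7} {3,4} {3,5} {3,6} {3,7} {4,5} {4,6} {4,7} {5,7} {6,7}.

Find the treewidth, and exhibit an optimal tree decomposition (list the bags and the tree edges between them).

Treewidth 3.
One optimal decomposition is:
Bags: B1 = {3, 4, 6, 7}  B2 = {2, 3, 4, 7}  B3 = {0, 2, 3, 4}  B4 = {3, 4, 5, 7}  B5 = {1, 4, 5, 7}
Tree: B1–B2, B2–B3, B1–B4, B4–B5

The largest bag has 4 vertices, giving width 3; this decomposition certifies tw(G) ≤ 3. Conversely, {1, 4, 5, 7} is a clique of size 4, and the vertices of any clique must share a bag in every tree decomposition; so some bag has ≥ 4 vertices and tw(G) ≥ 3. Therefore the treewidth is 3.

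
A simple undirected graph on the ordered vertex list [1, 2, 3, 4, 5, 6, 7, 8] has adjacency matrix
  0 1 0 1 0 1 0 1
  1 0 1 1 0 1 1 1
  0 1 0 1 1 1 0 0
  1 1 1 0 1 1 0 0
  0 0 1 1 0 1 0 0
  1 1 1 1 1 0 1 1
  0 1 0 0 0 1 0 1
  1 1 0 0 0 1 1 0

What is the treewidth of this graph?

3

A width-3 tree decomposition is:
Bags: B1 = {1, 2, 4, 6}  B2 = {2, 3, 4, 6}  B3 = {3, 4, 5, 6}  B4 = {1, 2, 6, 8}  B5 = {2, 6, 7, 8}
Tree: B1–B2, B2–B3, B1–B4, B4–B5
Each bag holds 4 vertices, so the decomposition has width 3, which upper-bounds the treewidth. Conversely, {1, 2, 6, 8} is a clique of size 4, and the vertices of any clique must share a bag in every tree decomposition; so some bag has ≥ 4 vertices and tw(G) ≥ 3. Hence tw(G) = 3 exactly.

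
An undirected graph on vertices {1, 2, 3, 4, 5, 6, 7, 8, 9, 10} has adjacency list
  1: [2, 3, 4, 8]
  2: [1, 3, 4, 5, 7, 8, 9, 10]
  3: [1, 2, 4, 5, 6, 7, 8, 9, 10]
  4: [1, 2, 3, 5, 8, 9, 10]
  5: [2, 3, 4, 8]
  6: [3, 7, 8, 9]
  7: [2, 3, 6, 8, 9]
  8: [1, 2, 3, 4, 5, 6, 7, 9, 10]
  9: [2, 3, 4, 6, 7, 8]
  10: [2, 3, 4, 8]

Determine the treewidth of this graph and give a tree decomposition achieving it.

Treewidth 4.
Bags: B1 = {2, 3, 4, 8, 9}  B2 = {2, 3, 4, 8, 10}  B3 = {2, 3, 4, 5, 8}  B4 = {2, 3, 7, 8, 9}  B5 = {1, 2, 3, 4, 8}  B6 = {3, 6, 7, 8, 9}
Tree: B1–B2, B2–B3, B1–B4, B3–B5, B4–B6

The largest bag has 5 vertices, giving width 4; this decomposition certifies tw(G) ≤ 4. On the other hand G contains the 5-clique {1, 2, 3, 4, 8}. A clique must lie in a single bag of any decomposition, so no decomposition can have width below 4. Combining the bounds, tw(G) = 4.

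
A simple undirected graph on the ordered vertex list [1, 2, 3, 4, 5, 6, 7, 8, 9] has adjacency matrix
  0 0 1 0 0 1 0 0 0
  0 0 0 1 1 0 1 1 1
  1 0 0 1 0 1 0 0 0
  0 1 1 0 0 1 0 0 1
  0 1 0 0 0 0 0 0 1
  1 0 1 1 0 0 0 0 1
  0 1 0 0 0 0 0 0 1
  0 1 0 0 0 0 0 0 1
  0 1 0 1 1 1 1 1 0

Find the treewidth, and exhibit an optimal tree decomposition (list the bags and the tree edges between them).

Treewidth 2.
Bags: B1 = {2, 8, 9}  B2 = {2, 4, 9}  B3 = {2, 7, 9}  B4 = {2, 5, 9}  B5 = {4, 6, 9}  B6 = {3, 4, 6}  B7 = {1, 3, 6}
Tree: B1–B2, B2–B3, B1–B4, B2–B5, B5–B6, B6–B7

Each bag holds 3 vertices, so the decomposition has width 2, which upper-bounds the treewidth. On the other hand G contains the 3-clique {1, 3, 6}. A clique must lie in a single bag of any decomposition, so no decomposition can have width below 2. The upper and lower bounds meet at 2, so that is the treewidth.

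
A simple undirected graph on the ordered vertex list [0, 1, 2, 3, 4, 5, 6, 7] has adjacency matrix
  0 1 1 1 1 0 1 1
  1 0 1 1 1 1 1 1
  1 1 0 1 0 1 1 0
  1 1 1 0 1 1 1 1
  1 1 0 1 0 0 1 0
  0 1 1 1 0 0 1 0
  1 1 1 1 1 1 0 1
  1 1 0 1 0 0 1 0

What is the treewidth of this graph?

4

A width-4 tree decomposition is:
Bags: B1 = {0, 1, 3, 4, 6}  B2 = {0, 1, 2, 3, 6}  B3 = {1, 2, 3, 5, 6}  B4 = {0, 1, 3, 6, 7}
Tree: B1–B2, B2–B3, B2–B4
Every bag has size at most 5, so the width is 5 − 1 = 4 and tw(G) ≤ 4. For the lower bound, the 5 vertices {0, 1, 2, 3, 6} are pairwise adjacent, and any tree decomposition puts a clique entirely inside one bag — forcing width ≥ 4. Hence tw(G) = 4 exactly.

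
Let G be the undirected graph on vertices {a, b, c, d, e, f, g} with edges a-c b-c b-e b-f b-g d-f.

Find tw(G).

A width-1 tree decomposition is:
Bags: B1 = {b, g}  B2 = {b, f}  B3 = {d, f}  B4 = {b, e}  B5 = {b, c}  B6 = {a, c}
Tree: B1–B2, B2–B3, B2–B4, B4–B5, B5–B6
Each bag holds 2 vertices, so the decomposition has width 1, which upper-bounds the treewidth. Since G has at least one edge (e.g. b–g), it is not an edgeless graph, so tw(G) ≥ 1. Hence tw(G) = 1 exactly.

1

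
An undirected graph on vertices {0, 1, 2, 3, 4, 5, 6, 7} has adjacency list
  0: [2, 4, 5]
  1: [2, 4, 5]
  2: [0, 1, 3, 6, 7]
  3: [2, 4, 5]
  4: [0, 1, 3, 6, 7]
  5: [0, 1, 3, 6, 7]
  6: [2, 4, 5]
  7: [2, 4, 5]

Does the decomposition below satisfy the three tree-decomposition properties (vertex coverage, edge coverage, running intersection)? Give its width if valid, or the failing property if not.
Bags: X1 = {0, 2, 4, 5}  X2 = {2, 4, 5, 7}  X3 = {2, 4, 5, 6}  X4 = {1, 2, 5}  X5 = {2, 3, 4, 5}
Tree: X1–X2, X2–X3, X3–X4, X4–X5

No — edge (4,1) lies in no bag.

A tree decomposition must satisfy three properties: every vertex lies in some bag; for every edge, both endpoints lie together in some bag; and for every vertex, the bags containing it form a connected subtree. Here edge (4,1) lies in no bag, so the decomposition is invalid.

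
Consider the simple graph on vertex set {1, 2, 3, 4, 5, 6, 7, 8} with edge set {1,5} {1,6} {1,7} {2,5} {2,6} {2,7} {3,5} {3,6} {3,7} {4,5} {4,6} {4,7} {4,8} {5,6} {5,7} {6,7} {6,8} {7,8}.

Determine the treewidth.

A width-3 tree decomposition is:
Bags: B1 = {4, 5, 6, 7}  B2 = {4, 6, 7, 8}  B3 = {1, 5, 6, 7}  B4 = {2, 5, 6, 7}  B5 = {3, 5, 6, 7}
Tree: B1–B2, B1–B3, B3–B4, B4–B5
Every bag has size at most 4, so the width is 4 − 1 = 3 and tw(G) ≤ 3. On the other hand G contains the 4-clique {4, 6, 7, 8}. A clique must lie in a single bag of any decomposition, so no decomposition can have width below 3. The upper and lower bounds meet at 3, so that is the treewidth.

3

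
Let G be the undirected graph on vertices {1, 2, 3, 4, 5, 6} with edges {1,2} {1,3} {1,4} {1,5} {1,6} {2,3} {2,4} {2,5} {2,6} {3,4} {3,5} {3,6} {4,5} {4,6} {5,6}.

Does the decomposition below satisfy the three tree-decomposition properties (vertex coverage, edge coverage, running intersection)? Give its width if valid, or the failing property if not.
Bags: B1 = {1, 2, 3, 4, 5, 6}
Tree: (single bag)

Every vertex of G appears in some bag (union = {1, 2, 3, 4, 5, 6}); every edge is covered by a bag; and for each vertex v the set of bags containing v is connected in the bag tree. The decomposition is therefore valid. The largest bag has 6 vertices, so the width is 5.

Yes; width 5.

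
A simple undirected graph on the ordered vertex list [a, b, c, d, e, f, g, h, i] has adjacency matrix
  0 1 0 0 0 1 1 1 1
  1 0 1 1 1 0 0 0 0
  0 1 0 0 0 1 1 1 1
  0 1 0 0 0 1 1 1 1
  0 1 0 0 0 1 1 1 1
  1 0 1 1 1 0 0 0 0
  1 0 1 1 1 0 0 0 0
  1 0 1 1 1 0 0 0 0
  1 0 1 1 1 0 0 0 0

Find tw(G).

4

A width-4 tree decomposition is:
Bags: B1 = {a, c, d, e, g}  B2 = {a, c, d, e, f}  B3 = {a, c, d, e, h}  B4 = {a, c, d, e, i}  B5 = {a, b, c, d, e}
Tree: B1–B2, B2–B3, B3–B4, B4–B5
Each bag holds 5 vertices, so the decomposition has width 4, which upper-bounds the treewidth. For the lower bound: the 5 vertex sets {c,g}, {e,f}, {d,h}, {a}, {i} are disjoint, each induces a connected subgraph, and every pair is joined by at least one edge of G. Contracting each set to a single vertex therefore yields K_{5} as a minor, and since treewidth is minor-monotone, tw(G) ≥ tw(K_{5}) = 4. Combining the bounds, tw(G) = 4.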